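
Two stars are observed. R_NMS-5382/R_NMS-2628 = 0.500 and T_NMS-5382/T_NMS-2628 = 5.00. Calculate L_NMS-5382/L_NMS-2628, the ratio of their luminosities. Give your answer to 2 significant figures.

From the Stefan–Boltzmann law, L ∝ R²T⁴, so
L_NMS-5382/L_NMS-2628 = (R_NMS-5382/R_NMS-2628)² (T_NMS-5382/T_NMS-2628)⁴ = (0.500)² × (5.00)⁴ = 0.2500 × 625.0 = 156.2.

1.6×10^2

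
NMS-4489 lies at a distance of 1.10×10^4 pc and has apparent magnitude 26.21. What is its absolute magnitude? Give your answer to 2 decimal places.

M = m − 5 log₁₀(d/10 pc) = 26.21 − 5 log₁₀(1.10×10^4/10)
  = 26.21 − 5 × 3.041 = 26.21 − 15.21 = 11.00.

11.00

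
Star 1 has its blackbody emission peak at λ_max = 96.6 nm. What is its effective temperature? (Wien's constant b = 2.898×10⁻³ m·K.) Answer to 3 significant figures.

T = b/λ_max = 2.898×10⁻³ / (96.6×10⁻⁹) = 3.000×10^4 K.

3.00×10^4 K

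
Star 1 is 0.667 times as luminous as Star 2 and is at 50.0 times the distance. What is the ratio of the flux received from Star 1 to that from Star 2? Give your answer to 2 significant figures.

F = L/(4πd²), so F_1/F_2 = (L_1/L_2) / (d_1/d_2)²
= 0.667 / (50.0)² = 0.667 / 2500 = 2.668×10^-4.

2.7×10^-4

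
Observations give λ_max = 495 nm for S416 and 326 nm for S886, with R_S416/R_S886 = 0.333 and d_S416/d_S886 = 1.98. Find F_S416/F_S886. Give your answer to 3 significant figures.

Wien's law: T_S416/T_S886 = λ_S886/λ_S416 = 326/495 = 0.6586.
L_S416/L_S886 = (R_S416/R_S886)²(T_S416/T_S886)⁴ = (0.333)²(0.6586)⁴ = 0.02086.
F_S416/F_S886 = (L_S416/L_S886)/(d_S416/d_S886)² = 0.02086/(1.98)² = 0.005321.

0.00532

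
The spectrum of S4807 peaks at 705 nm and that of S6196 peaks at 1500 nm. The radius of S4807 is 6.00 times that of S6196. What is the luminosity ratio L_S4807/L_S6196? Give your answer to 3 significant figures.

Wien's law gives T ∝ 1/λ_max, so T_S4807/T_S6196 = λ_S6196/λ_S4807 = 1500/705 = 2.128.
Then L ∝ R²T⁴ gives L_S4807/L_S6196 = (6.00)² × (2.128)⁴ = 36.00 × 20.49 = 737.8.

738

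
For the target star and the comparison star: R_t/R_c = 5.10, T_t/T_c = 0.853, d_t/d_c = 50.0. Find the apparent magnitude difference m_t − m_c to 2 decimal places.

L_t/L_c = (5.10)²(0.853)⁴ = 13.77.
F_t/F_c = (L_t/L_c)/(d_t/d_c)² = 13.77/2500 = 0.005508.
m_t − m_c = −2.5 log₁₀(0.005508) = 5.65.

5.65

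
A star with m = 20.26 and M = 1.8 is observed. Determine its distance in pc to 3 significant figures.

m − M = 5 log₁₀(d/10 pc)
20.26 − (1.8) = 18.46 = 5 log₁₀(d/10)
d = 10 × 10^(18.46/5) = 10 × 10^3.692 = 4.920×10^4 pc.

4.92×10^4 pc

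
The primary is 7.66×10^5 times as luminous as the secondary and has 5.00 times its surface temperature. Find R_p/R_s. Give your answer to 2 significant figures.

35

L ∝ R²T⁴ gives R ∝ √L / T², so
R_p/R_s = √(7.66×10^5) / (5.00)² = 875.2 / 25.00 = 35.01.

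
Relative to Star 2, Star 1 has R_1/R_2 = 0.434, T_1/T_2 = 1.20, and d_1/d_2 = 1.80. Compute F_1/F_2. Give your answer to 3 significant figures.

L_1/L_2 = (R_1/R_2)²(T_1/T_2)⁴ = (0.434)² × (1.20)⁴ = 0.3906.
F_1/F_2 = (L_1/L_2)/(d_1/d_2)² = 0.3906 / (1.80)² = 0.1205.

0.121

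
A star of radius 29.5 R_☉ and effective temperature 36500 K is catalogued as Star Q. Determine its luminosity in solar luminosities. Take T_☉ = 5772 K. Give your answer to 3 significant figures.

1.39×10^6 solar luminosities

L/L_☉ = (R/R_☉)² (T/T_☉)⁴ = (29.5)² × (36500/5772)⁴
       = 870.2 × (6.324)⁴ = 870.2 × 1599 = 1.392×10^6.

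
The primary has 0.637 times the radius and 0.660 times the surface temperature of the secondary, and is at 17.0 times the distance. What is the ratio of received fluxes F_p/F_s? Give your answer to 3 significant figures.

L_p/L_s = (R_p/R_s)²(T_p/T_s)⁴ = (0.637)² × (0.660)⁴ = 0.07699.
F_p/F_s = (L_p/L_s)/(d_p/d_s)² = 0.07699 / (17.0)² = 2.664×10^-4.

2.66×10^-4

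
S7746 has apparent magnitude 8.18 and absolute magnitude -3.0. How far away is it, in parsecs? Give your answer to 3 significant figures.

m − M = 5 log₁₀(d/10 pc)
8.18 − (-3.0) = 11.18 = 5 log₁₀(d/10)
d = 10 × 10^(11.18/5) = 10 × 10^2.236 = 1722 pc.

1.72×10^3 pc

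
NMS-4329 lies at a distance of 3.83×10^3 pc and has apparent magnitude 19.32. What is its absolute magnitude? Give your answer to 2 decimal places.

6.40

M = m − 5 log₁₀(d/10 pc) = 19.32 − 5 log₁₀(3.83×10^3/10)
  = 19.32 − 5 × 2.583 = 19.32 − 12.92 = 6.40.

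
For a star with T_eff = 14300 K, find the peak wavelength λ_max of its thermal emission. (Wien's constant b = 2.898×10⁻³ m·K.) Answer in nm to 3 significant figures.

203 nm

λ_max = b/T = 2.898×10⁻³ / 14300 = 2.03×10^-7 m = 202.7 nm.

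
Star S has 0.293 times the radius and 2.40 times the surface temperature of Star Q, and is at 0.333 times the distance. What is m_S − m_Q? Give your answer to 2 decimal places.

-3.52

L_S/L_Q = (0.293)²(2.40)⁴ = 2.848.
F_S/F_Q = (L_S/L_Q)/(d_S/d_Q)² = 2.848/0.1109 = 25.69.
m_S − m_Q = −2.5 log₁₀(25.69) = -3.52.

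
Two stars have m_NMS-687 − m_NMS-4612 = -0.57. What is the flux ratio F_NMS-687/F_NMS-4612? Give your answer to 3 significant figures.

1.69

F_NMS-687/F_NMS-4612 = 10^(−(m_NMS-687 − m_NMS-4612)/2.5) = 10^(0.57/2.5) = 10^0.228 = 1.690.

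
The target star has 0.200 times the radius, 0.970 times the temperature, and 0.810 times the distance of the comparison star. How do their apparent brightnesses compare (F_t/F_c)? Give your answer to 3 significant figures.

0.0540

L_t/L_c = (R_t/R_c)²(T_t/T_c)⁴ = (0.200)² × (0.970)⁴ = 0.03541.
F_t/F_c = (L_t/L_c)/(d_t/d_c)² = 0.03541 / (0.810)² = 0.05397.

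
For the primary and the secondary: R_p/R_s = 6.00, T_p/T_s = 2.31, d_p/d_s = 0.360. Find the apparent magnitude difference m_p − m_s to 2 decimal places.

L_p/L_s = (6.00)²(2.31)⁴ = 1025.
F_p/F_s = (L_p/L_s)/(d_p/d_s)² = 1025/0.1296 = 7909.
m_p − m_s = −2.5 log₁₀(7909) = -9.75.

-9.75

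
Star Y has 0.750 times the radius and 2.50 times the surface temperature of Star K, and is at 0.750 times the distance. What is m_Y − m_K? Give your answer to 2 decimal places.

-3.98

L_Y/L_K = (0.750)²(2.50)⁴ = 21.97.
F_Y/F_K = (L_Y/L_K)/(d_Y/d_K)² = 21.97/0.5625 = 39.06.
m_Y − m_K = −2.5 log₁₀(39.06) = -3.98.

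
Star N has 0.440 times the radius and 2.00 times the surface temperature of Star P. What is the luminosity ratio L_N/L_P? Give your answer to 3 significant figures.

From the Stefan–Boltzmann law, L ∝ R²T⁴, so
L_N/L_P = (R_N/R_P)² (T_N/T_P)⁴ = (0.440)² × (2.00)⁴ = 0.1936 × 16.00 = 3.098.

3.10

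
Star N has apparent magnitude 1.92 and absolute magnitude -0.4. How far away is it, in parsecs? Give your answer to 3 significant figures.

m − M = 5 log₁₀(d/10 pc)
1.92 − (-0.4) = 2.32 = 5 log₁₀(d/10)
d = 10 × 10^(2.32/5) = 10 × 10^0.464 = 29.11 pc.

29.1 pc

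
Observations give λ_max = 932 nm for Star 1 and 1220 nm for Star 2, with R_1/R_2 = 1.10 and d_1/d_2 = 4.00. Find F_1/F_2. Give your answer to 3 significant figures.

0.222

Wien's law: T_1/T_2 = λ_2/λ_1 = 1220/932 = 1.309.
L_1/L_2 = (R_1/R_2)²(T_1/T_2)⁴ = (1.10)²(1.309)⁴ = 3.553.
F_1/F_2 = (L_1/L_2)/(d_1/d_2)² = 3.553/(4.00)² = 0.2220.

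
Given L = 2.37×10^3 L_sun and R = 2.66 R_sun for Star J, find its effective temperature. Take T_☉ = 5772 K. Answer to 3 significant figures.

2.47×10^4 K

T/T_☉ = (L/L_☉)^(1/4) / (R/R_☉)^(1/2)
T = 5772 × (2.37×10^3)^(1/4) / √(2.66) = 5772 × 6.977 / 1.631 = 2.469×10^4 K.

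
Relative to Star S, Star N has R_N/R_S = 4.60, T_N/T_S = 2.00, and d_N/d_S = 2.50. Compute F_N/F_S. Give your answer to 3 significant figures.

L_N/L_S = (R_N/R_S)²(T_N/T_S)⁴ = (4.60)² × (2.00)⁴ = 338.6.
F_N/F_S = (L_N/L_S)/(d_N/d_S)² = 338.6 / (2.50)² = 54.17.

54.2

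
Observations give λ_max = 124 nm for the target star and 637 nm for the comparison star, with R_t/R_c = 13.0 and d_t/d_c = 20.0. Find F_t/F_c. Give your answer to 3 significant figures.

294

Wien's law: T_t/T_c = λ_c/λ_t = 637/124 = 5.137.
L_t/L_c = (R_t/R_c)²(T_t/T_c)⁴ = (13.0)²(5.137)⁴ = 1.177×10^5.
F_t/F_c = (L_t/L_c)/(d_t/d_c)² = 1.177×10^5/(20.0)² = 294.2.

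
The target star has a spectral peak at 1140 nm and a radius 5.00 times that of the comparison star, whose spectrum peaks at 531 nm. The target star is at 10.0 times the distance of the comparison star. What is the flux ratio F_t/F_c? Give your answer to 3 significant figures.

Wien's law: T_t/T_c = λ_c/λ_t = 531/1140 = 0.4658.
L_t/L_c = (R_t/R_c)²(T_t/T_c)⁴ = (5.00)²(0.4658)⁴ = 1.177.
F_t/F_c = (L_t/L_c)/(d_t/d_c)² = 1.177/(10.0)² = 0.01177.

0.0118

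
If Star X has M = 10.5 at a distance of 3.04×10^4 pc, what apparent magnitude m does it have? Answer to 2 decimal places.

27.91

m = M + 5 log₁₀(d/10 pc) = 10.5 + 5 log₁₀(3.04×10^4/10)
  = 10.5 + 5 × 3.483 = 10.5 + 17.41 = 27.91.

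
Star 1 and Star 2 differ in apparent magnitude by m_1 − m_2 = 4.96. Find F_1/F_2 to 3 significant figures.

0.0104

F_1/F_2 = 10^(−(m_1 − m_2)/2.5) = 10^(-4.96/2.5) = 10^-1.984 = 0.01038.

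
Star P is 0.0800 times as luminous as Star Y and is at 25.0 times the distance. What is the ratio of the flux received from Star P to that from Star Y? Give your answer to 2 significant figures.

F = L/(4πd²), so F_P/F_Y = (L_P/L_Y) / (d_P/d_Y)²
= 0.0800 / (25.0)² = 0.0800 / 625.0 = 1.280×10^-4.

1.3×10^-4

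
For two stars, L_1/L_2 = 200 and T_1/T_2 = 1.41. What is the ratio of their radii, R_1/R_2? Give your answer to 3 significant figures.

7.11

L ∝ R²T⁴ gives R ∝ √L / T², so
R_1/R_2 = √(200) / (1.41)² = 14.14 / 1.988 = 7.113.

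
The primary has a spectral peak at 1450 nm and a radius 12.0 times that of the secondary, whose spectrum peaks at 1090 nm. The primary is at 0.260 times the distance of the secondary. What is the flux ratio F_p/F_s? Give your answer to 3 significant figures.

680

Wien's law: T_p/T_s = λ_s/λ_p = 1090/1450 = 0.7517.
L_p/L_s = (R_p/R_s)²(T_p/T_s)⁴ = (12.0)²(0.7517)⁴ = 45.98.
F_p/F_s = (L_p/L_s)/(d_p/d_s)² = 45.98/(0.260)² = 680.2.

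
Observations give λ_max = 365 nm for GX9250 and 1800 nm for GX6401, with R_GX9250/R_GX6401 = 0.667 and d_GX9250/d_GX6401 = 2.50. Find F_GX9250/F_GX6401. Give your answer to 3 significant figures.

Wien's law: T_GX9250/T_GX6401 = λ_GX6401/λ_GX9250 = 1800/365 = 4.932.
L_GX9250/L_GX6401 = (R_GX9250/R_GX6401)²(T_GX9250/T_GX6401)⁴ = (0.667)²(4.932)⁴ = 263.1.
F_GX9250/F_GX6401 = (L_GX9250/L_GX6401)/(d_GX9250/d_GX6401)² = 263.1/(2.50)² = 42.10.

42.1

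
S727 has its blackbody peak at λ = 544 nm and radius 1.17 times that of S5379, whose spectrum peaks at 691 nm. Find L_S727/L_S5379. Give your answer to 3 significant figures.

3.56

Wien's law gives T ∝ 1/λ_max, so T_S727/T_S5379 = λ_S5379/λ_S727 = 691/544 = 1.270.
Then L ∝ R²T⁴ gives L_S727/L_S5379 = (1.17)² × (1.270)⁴ = 1.369 × 2.603 = 3.564.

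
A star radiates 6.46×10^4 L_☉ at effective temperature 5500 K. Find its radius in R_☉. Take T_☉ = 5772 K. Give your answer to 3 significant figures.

280 R_☉

R/R_☉ = √(L/L_☉) / (T/T_☉)² = √(6.46×10^4) / (0.9529)²
       = 254.2 / 0.9080 = 279.9.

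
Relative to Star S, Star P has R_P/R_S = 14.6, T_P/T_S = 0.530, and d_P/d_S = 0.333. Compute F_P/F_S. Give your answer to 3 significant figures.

L_P/L_S = (R_P/R_S)²(T_P/T_S)⁴ = (14.6)² × (0.530)⁴ = 16.82.
F_P/F_S = (L_P/L_S)/(d_P/d_S)² = 16.82 / (0.333)² = 151.7.

152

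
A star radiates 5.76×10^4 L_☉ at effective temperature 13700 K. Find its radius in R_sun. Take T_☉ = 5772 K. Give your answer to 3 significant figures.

R/R_☉ = √(L/L_☉) / (T/T_☉)² = √(5.76×10^4) / (2.374)²
       = 240.0 / 5.634 = 42.60.

42.6 R_sun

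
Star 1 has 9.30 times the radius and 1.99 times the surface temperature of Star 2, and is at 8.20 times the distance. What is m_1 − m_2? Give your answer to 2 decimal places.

-3.26

L_1/L_2 = (9.30)²(1.99)⁴ = 1356.
F_1/F_2 = (L_1/L_2)/(d_1/d_2)² = 1356/67.24 = 20.17.
m_1 − m_2 = −2.5 log₁₀(20.17) = -3.26.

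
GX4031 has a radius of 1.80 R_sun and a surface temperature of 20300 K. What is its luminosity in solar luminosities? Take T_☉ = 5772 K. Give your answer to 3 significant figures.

496 solar luminosities

L/L_☉ = (R/R_☉)² (T/T_☉)⁴ = (1.80)² × (20300/5772)⁴
       = 3.240 × (3.517)⁴ = 3.240 × 153.0 = 495.7.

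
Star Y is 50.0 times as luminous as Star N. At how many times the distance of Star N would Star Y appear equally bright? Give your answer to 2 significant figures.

Equal flux requires L_Y/d_Y² = L_N/d_N², so d_Y/d_N = √(L_Y/L_N)
= √(50.0) = 7.071.

7.1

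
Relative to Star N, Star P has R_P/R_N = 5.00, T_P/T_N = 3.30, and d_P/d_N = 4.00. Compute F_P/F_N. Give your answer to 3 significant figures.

185

L_P/L_N = (R_P/R_N)²(T_P/T_N)⁴ = (5.00)² × (3.30)⁴ = 2965.
F_P/F_N = (L_P/L_N)/(d_P/d_N)² = 2965 / (4.00)² = 185.3.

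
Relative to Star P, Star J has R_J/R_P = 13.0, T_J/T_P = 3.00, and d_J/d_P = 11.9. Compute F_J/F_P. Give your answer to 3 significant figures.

L_J/L_P = (R_J/R_P)²(T_J/T_P)⁴ = (13.0)² × (3.00)⁴ = 1.369×10^4.
F_J/F_P = (L_J/L_P)/(d_J/d_P)² = 1.369×10^4 / (11.9)² = 96.67.

96.7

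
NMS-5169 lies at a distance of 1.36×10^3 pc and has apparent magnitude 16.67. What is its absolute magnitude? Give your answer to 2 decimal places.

M = m − 5 log₁₀(d/10 pc) = 16.67 − 5 log₁₀(1.36×10^3/10)
  = 16.67 − 5 × 2.134 = 16.67 − 10.67 = 6.00.

6.00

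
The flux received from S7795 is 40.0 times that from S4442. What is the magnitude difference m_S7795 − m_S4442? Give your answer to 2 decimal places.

-4.01

m_S7795 − m_S4442 = −2.5 log₁₀(F_S7795/F_S4442) = −2.5 log₁₀(40.0) = −2.5 × (1.602) = -4.005.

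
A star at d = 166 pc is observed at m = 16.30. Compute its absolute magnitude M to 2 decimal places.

10.20

M = m − 5 log₁₀(d/10 pc) = 16.30 − 5 log₁₀(166/10)
  = 16.30 − 5 × 1.220 = 16.30 − 6.10 = 10.20.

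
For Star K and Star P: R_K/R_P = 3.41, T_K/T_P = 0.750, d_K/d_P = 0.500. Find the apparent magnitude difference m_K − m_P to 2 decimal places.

L_K/L_P = (3.41)²(0.750)⁴ = 3.679.
F_K/F_P = (L_K/L_P)/(d_K/d_P)² = 3.679/0.2500 = 14.72.
m_K − m_P = −2.5 log₁₀(14.72) = -2.92.

-2.92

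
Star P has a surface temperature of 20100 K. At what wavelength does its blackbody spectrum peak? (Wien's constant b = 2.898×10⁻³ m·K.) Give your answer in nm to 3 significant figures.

144 nm

λ_max = b/T = 2.898×10⁻³ / 20100 = 1.44×10^-7 m = 144.2 nm.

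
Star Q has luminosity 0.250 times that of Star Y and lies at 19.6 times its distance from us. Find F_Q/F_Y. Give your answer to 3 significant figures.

6.51×10^-4

F = L/(4πd²), so F_Q/F_Y = (L_Q/L_Y) / (d_Q/d_Y)²
= 0.250 / (19.6)² = 0.250 / 384.2 = 6.508×10^-4.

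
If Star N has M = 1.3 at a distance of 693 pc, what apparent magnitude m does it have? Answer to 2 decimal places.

m = M + 5 log₁₀(d/10 pc) = 1.3 + 5 log₁₀(693/10)
  = 1.3 + 5 × 1.841 = 1.3 + 9.20 = 10.50.

10.50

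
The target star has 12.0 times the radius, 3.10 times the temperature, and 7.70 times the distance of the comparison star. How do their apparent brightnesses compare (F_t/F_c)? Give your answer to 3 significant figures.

224

L_t/L_c = (R_t/R_c)²(T_t/T_c)⁴ = (12.0)² × (3.10)⁴ = 1.330×10^4.
F_t/F_c = (L_t/L_c)/(d_t/d_c)² = 1.330×10^4 / (7.70)² = 224.3.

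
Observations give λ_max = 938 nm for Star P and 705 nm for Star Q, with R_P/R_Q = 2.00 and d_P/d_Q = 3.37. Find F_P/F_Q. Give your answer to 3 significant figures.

0.112

Wien's law: T_P/T_Q = λ_Q/λ_P = 705/938 = 0.7516.
L_P/L_Q = (R_P/R_Q)²(T_P/T_Q)⁴ = (2.00)²(0.7516)⁴ = 1.276.
F_P/F_Q = (L_P/L_Q)/(d_P/d_Q)² = 1.276/(3.37)² = 0.1124.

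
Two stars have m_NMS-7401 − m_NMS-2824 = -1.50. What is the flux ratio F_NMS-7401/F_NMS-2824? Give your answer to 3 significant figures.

3.98

F_NMS-7401/F_NMS-2824 = 10^(−(m_NMS-7401 − m_NMS-2824)/2.5) = 10^(1.50/2.5) = 10^0.600 = 3.981.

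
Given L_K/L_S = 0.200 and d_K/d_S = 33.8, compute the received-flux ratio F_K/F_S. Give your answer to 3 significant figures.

F = L/(4πd²), so F_K/F_S = (L_K/L_S) / (d_K/d_S)²
= 0.200 / (33.8)² = 0.200 / 1142 = 1.751×10^-4.

1.75×10^-4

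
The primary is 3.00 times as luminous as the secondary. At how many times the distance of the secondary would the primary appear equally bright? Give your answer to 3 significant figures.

Equal flux requires L_p/d_p² = L_s/d_s², so d_p/d_s = √(L_p/L_s)
= √(3.00) = 1.732.

1.73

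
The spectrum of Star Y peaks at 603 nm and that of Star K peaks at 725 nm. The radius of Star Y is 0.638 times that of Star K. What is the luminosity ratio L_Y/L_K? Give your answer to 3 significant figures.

0.851

Wien's law gives T ∝ 1/λ_max, so T_Y/T_K = λ_K/λ_Y = 725/603 = 1.202.
Then L ∝ R²T⁴ gives L_Y/L_K = (0.638)² × (1.202)⁴ = 0.4070 × 2.090 = 0.8506.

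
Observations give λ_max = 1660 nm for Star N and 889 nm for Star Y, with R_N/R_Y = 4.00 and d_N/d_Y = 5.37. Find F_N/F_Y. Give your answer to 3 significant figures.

0.0456

Wien's law: T_N/T_Y = λ_Y/λ_N = 889/1660 = 0.5355.
L_N/L_Y = (R_N/R_Y)²(T_N/T_Y)⁴ = (4.00)²(0.5355)⁴ = 1.316.
F_N/F_Y = (L_N/L_Y)/(d_N/d_Y)² = 1.316/(5.37)² = 0.04564.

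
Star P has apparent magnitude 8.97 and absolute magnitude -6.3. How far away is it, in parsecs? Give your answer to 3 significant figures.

m − M = 5 log₁₀(d/10 pc)
8.97 − (-6.3) = 15.27 = 5 log₁₀(d/10)
d = 10 × 10^(15.27/5) = 10 × 10^3.054 = 1.132×10^4 pc.

1.13×10^4 pc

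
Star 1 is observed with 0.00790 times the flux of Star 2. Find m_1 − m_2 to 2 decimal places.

m_1 − m_2 = −2.5 log₁₀(F_1/F_2) = −2.5 log₁₀(0.00790) = −2.5 × (-2.102) = 5.256.

5.26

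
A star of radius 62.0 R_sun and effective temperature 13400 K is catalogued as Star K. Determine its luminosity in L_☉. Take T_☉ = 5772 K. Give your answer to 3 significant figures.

1.12×10^5 L_☉

L/L_☉ = (R/R_☉)² (T/T_☉)⁴ = (62.0)² × (13400/5772)⁴
       = 3844 × (2.322)⁴ = 3844 × 29.05 = 1.117×10^5.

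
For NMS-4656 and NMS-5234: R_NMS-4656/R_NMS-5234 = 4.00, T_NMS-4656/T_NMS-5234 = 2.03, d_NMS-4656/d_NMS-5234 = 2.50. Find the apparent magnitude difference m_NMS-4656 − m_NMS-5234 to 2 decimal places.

L_NMS-4656/L_NMS-5234 = (4.00)²(2.03)⁴ = 271.7.
F_NMS-4656/F_NMS-5234 = (L_NMS-4656/L_NMS-5234)/(d_NMS-4656/d_NMS-5234)² = 271.7/6.250 = 43.47.
m_NMS-4656 − m_NMS-5234 = −2.5 log₁₀(43.47) = -4.10.

-4.10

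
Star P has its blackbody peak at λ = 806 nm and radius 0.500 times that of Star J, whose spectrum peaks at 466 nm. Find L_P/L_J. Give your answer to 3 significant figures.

Wien's law gives T ∝ 1/λ_max, so T_P/T_J = λ_J/λ_P = 466/806 = 0.5782.
Then L ∝ R²T⁴ gives L_P/L_J = (0.500)² × (0.5782)⁴ = 0.2500 × 0.1117 = 0.02793.

0.0279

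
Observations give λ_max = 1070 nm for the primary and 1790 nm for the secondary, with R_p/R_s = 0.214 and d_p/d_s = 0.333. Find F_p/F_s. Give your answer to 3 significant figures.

3.23

Wien's law: T_p/T_s = λ_s/λ_p = 1790/1070 = 1.673.
L_p/L_s = (R_p/R_s)²(T_p/T_s)⁴ = (0.214)²(1.673)⁴ = 0.3587.
F_p/F_s = (L_p/L_s)/(d_p/d_s)² = 0.3587/(0.333)² = 3.235.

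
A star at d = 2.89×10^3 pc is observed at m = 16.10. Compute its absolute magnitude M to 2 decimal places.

3.80

M = m − 5 log₁₀(d/10 pc) = 16.10 − 5 log₁₀(2.89×10^3/10)
  = 16.10 − 5 × 2.461 = 16.10 − 12.30 = 3.80.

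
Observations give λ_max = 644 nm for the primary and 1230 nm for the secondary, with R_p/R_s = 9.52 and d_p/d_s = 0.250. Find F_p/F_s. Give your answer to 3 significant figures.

Wien's law: T_p/T_s = λ_s/λ_p = 1230/644 = 1.910.
L_p/L_s = (R_p/R_s)²(T_p/T_s)⁴ = (9.52)²(1.910)⁴ = 1206.
F_p/F_s = (L_p/L_s)/(d_p/d_s)² = 1206/(0.250)² = 1.930×10^4.

1.93×10^4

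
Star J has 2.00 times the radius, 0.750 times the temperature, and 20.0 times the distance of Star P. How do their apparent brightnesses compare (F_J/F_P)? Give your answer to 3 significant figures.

L_J/L_P = (R_J/R_P)²(T_J/T_P)⁴ = (2.00)² × (0.750)⁴ = 1.266.
F_J/F_P = (L_J/L_P)/(d_J/d_P)² = 1.266 / (20.0)² = 0.003164.

0.00316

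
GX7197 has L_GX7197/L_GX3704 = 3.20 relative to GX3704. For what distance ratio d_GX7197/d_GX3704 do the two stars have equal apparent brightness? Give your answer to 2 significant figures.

Equal flux requires L_GX7197/d_GX7197² = L_GX3704/d_GX3704², so d_GX7197/d_GX3704 = √(L_GX7197/L_GX3704)
= √(3.20) = 1.789.

1.8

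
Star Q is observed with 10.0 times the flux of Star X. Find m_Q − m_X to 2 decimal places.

m_Q − m_X = −2.5 log₁₀(F_Q/F_X) = −2.5 log₁₀(10.0) = −2.5 × (1.000) = -2.500.

-2.50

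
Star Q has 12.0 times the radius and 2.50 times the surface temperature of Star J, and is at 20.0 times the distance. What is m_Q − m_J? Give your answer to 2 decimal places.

L_Q/L_J = (12.0)²(2.50)⁴ = 5625.
F_Q/F_J = (L_Q/L_J)/(d_Q/d_J)² = 5625/400.0 = 14.06.
m_Q − m_J = −2.5 log₁₀(14.06) = -2.87.

-2.87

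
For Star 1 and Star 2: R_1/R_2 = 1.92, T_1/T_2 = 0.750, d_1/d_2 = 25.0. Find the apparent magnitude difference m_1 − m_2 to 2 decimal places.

6.82

L_1/L_2 = (1.92)²(0.750)⁴ = 1.166.
F_1/F_2 = (L_1/L_2)/(d_1/d_2)² = 1.166/625.0 = 0.001866.
m_1 − m_2 = −2.5 log₁₀(0.001866) = 6.82.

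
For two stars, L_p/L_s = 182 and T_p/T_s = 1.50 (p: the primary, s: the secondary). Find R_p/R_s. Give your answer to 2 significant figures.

L ∝ R²T⁴ gives R ∝ √L / T², so
R_p/R_s = √(182) / (1.50)² = 13.49 / 2.250 = 5.996.

6.0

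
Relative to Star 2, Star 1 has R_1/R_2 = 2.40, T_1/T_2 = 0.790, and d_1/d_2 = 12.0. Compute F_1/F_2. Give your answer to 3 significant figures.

L_1/L_2 = (R_1/R_2)²(T_1/T_2)⁴ = (2.40)² × (0.790)⁴ = 2.244.
F_1/F_2 = (L_1/L_2)/(d_1/d_2)² = 2.244 / (12.0)² = 0.01558.

0.0156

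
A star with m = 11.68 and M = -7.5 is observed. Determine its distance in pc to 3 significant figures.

6.85×10^4 pc

m − M = 5 log₁₀(d/10 pc)
11.68 − (-7.5) = 19.18 = 5 log₁₀(d/10)
d = 10 × 10^(19.18/5) = 10 × 10^3.836 = 6.855×10^4 pc.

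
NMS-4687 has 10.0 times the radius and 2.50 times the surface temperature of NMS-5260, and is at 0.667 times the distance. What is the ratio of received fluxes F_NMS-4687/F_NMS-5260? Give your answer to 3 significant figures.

8.78×10^3

L_NMS-4687/L_NMS-5260 = (R_NMS-4687/R_NMS-5260)²(T_NMS-4687/T_NMS-5260)⁴ = (10.0)² × (2.50)⁴ = 3906.
F_NMS-4687/F_NMS-5260 = (L_NMS-4687/L_NMS-5260)/(d_NMS-4687/d_NMS-5260)² = 3906 / (0.667)² = 8780.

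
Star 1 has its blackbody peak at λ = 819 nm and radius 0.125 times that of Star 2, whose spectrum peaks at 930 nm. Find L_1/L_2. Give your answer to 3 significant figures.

Wien's law gives T ∝ 1/λ_max, so T_1/T_2 = λ_2/λ_1 = 930/819 = 1.136.
Then L ∝ R²T⁴ gives L_1/L_2 = (0.125)² × (1.136)⁴ = 0.01562 × 1.663 = 0.02598.

0.0260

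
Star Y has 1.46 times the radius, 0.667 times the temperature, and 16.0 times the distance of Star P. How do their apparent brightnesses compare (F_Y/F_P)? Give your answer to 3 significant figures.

L_Y/L_P = (R_Y/R_P)²(T_Y/T_P)⁴ = (1.46)² × (0.667)⁴ = 0.4219.
F_Y/F_P = (L_Y/L_P)/(d_Y/d_P)² = 0.4219 / (16.0)² = 0.001648.

0.00165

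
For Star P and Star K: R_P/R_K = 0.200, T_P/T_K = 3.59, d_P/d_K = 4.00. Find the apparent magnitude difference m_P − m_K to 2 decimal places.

L_P/L_K = (0.200)²(3.59)⁴ = 6.644.
F_P/F_K = (L_P/L_K)/(d_P/d_K)² = 6.644/16.00 = 0.4153.
m_P − m_K = −2.5 log₁₀(0.4153) = 0.95.

0.95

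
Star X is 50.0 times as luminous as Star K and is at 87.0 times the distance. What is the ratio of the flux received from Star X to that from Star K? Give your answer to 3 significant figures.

F = L/(4πd²), so F_X/F_K = (L_X/L_K) / (d_X/d_K)²
= 50.0 / (87.0)² = 50.0 / 7569 = 0.006606.

0.00661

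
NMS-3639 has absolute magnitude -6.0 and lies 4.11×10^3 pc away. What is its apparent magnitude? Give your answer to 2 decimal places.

7.07

m = M + 5 log₁₀(d/10 pc) = -6.0 + 5 log₁₀(4.11×10^3/10)
  = -6.0 + 5 × 2.614 = -6.0 + 13.07 = 7.07.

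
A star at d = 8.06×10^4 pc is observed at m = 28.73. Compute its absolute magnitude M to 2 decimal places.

9.20

M = m − 5 log₁₀(d/10 pc) = 28.73 − 5 log₁₀(8.06×10^4/10)
  = 28.73 − 5 × 3.906 = 28.73 − 19.53 = 9.20.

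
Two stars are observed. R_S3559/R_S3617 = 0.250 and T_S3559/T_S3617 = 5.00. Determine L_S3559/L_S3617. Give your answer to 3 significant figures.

From the Stefan–Boltzmann law, L ∝ R²T⁴, so
L_S3559/L_S3617 = (R_S3559/R_S3617)² (T_S3559/T_S3617)⁴ = (0.250)² × (5.00)⁴ = 0.06250 × 625.0 = 39.06.

39.1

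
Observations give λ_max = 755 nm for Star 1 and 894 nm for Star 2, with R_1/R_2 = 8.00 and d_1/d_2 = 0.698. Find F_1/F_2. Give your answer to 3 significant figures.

Wien's law: T_1/T_2 = λ_2/λ_1 = 894/755 = 1.184.
L_1/L_2 = (R_1/R_2)²(T_1/T_2)⁴ = (8.00)²(1.184)⁴ = 125.8.
F_1/F_2 = (L_1/L_2)/(d_1/d_2)² = 125.8/(0.698)² = 258.2.

258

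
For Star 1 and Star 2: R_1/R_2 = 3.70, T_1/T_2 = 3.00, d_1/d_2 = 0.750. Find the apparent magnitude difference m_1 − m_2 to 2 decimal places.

-8.24

L_1/L_2 = (3.70)²(3.00)⁴ = 1109.
F_1/F_2 = (L_1/L_2)/(d_1/d_2)² = 1109/0.5625 = 1971.
m_1 − m_2 = −2.5 log₁₀(1971) = -8.24.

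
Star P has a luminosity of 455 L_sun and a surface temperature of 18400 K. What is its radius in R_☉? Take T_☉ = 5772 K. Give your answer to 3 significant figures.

R/R_☉ = √(L/L_☉) / (T/T_☉)² = √(455) / (3.188)²
       = 21.33 / 10.16 = 2.099.

2.10 R_☉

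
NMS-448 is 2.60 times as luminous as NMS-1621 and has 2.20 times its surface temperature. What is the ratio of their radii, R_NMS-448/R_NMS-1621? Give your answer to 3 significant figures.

0.333

L ∝ R²T⁴ gives R ∝ √L / T², so
R_NMS-448/R_NMS-1621 = √(2.60) / (2.20)² = 1.612 / 4.840 = 0.3332.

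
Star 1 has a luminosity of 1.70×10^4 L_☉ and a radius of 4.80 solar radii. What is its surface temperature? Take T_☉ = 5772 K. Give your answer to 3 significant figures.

3.01×10^4 K

T/T_☉ = (L/L_☉)^(1/4) / (R/R_☉)^(1/2)
T = 5772 × (1.70×10^4)^(1/4) / √(4.80) = 5772 × 11.42 / 2.191 = 3.008×10^4 K.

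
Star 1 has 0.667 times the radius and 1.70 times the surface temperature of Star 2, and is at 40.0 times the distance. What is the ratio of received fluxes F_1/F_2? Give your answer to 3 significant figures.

0.00232

L_1/L_2 = (R_1/R_2)²(T_1/T_2)⁴ = (0.667)² × (1.70)⁴ = 3.716.
F_1/F_2 = (L_1/L_2)/(d_1/d_2)² = 3.716 / (40.0)² = 0.002322.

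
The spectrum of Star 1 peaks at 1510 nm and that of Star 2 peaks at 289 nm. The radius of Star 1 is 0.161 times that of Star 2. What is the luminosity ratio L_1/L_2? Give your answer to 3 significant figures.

Wien's law gives T ∝ 1/λ_max, so T_1/T_2 = λ_2/λ_1 = 289/1510 = 0.1914.
Then L ∝ R²T⁴ gives L_1/L_2 = (0.161)² × (0.1914)⁴ = 0.02592 × 0.001342 = 3.478×10^-5.

3.48×10^-5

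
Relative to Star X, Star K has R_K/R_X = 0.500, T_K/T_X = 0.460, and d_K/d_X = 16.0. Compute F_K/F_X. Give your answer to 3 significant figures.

4.37×10^-5

L_K/L_X = (R_K/R_X)²(T_K/T_X)⁴ = (0.500)² × (0.460)⁴ = 0.01119.
F_K/F_X = (L_K/L_X)/(d_K/d_X)² = 0.01119 / (16.0)² = 4.373×10^-5.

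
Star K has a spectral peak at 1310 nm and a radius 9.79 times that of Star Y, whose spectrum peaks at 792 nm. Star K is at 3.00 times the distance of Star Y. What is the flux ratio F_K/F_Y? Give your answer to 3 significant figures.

1.42

Wien's law: T_K/T_Y = λ_Y/λ_K = 792/1310 = 0.6046.
L_K/L_Y = (R_K/R_Y)²(T_K/T_Y)⁴ = (9.79)²(0.6046)⁴ = 12.81.
F_K/F_Y = (L_K/L_Y)/(d_K/d_Y)² = 12.81/(3.00)² = 1.423.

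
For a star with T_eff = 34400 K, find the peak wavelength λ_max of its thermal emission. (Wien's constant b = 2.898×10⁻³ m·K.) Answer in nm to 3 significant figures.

λ_max = b/T = 2.898×10⁻³ / 34400 = 8.42×10^-8 m = 84.24 nm.

84.2 nm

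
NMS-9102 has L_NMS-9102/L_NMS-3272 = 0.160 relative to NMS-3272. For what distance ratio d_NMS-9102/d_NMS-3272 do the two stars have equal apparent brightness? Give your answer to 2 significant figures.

Equal flux requires L_NMS-9102/d_NMS-9102² = L_NMS-3272/d_NMS-3272², so d_NMS-9102/d_NMS-3272 = √(L_NMS-9102/L_NMS-3272)
= √(0.160) = 0.4000.

0.40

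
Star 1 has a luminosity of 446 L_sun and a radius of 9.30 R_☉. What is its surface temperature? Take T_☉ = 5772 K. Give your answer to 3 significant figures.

8.70×10^3 K

T/T_☉ = (L/L_☉)^(1/4) / (R/R_☉)^(1/2)
T = 5772 × (446)^(1/4) / √(9.30) = 5772 × 4.596 / 3.050 = 8698 K.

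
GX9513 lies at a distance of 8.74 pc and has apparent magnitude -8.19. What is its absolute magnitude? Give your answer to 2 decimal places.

-7.90

M = m − 5 log₁₀(d/10 pc) = -8.19 − 5 log₁₀(8.74/10)
  = -8.19 − 5 × -0.058 = -8.19 − -0.29 = -7.90.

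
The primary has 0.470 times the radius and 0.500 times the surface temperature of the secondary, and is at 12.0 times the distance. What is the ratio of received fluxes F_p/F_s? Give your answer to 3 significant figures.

9.59×10^-5

L_p/L_s = (R_p/R_s)²(T_p/T_s)⁴ = (0.470)² × (0.500)⁴ = 0.01381.
F_p/F_s = (L_p/L_s)/(d_p/d_s)² = 0.01381 / (12.0)² = 9.588×10^-5.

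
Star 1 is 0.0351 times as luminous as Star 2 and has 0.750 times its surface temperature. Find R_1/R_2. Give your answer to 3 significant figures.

0.333

L ∝ R²T⁴ gives R ∝ √L / T², so
R_1/R_2 = √(0.0351) / (0.750)² = 0.1873 / 0.5625 = 0.3331.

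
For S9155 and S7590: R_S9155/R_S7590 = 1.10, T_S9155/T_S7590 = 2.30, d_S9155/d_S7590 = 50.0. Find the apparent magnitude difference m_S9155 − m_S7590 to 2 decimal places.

L_S9155/L_S7590 = (1.10)²(2.30)⁴ = 33.86.
F_S9155/F_S7590 = (L_S9155/L_S7590)/(d_S9155/d_S7590)² = 33.86/2500 = 0.01354.
m_S9155 − m_S7590 = −2.5 log₁₀(0.01354) = 4.67.

4.67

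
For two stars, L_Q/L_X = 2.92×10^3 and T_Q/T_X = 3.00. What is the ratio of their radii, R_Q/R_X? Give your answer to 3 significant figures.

L ∝ R²T⁴ gives R ∝ √L / T², so
R_Q/R_X = √(2.92×10^3) / (3.00)² = 54.04 / 9.000 = 6.004.

6.00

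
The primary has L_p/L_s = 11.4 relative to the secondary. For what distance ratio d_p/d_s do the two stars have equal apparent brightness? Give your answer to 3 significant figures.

Equal flux requires L_p/d_p² = L_s/d_s², so d_p/d_s = √(L_p/L_s)
= √(11.4) = 3.376.

3.38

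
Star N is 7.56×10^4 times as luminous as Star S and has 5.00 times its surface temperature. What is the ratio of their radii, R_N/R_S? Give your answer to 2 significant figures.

11

L ∝ R²T⁴ gives R ∝ √L / T², so
R_N/R_S = √(7.56×10^4) / (5.00)² = 275.0 / 25.00 = 11.00.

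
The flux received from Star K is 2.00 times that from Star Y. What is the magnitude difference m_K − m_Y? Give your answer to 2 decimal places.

m_K − m_Y = −2.5 log₁₀(F_K/F_Y) = −2.5 log₁₀(2.00) = −2.5 × (0.301) = -0.753.

-0.75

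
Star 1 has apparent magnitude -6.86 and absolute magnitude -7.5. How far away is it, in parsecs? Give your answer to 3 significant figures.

m − M = 5 log₁₀(d/10 pc)
-6.86 − (-7.5) = 0.64 = 5 log₁₀(d/10)
d = 10 × 10^(0.64/5) = 10 × 10^0.128 = 13.43 pc.

13.4 pc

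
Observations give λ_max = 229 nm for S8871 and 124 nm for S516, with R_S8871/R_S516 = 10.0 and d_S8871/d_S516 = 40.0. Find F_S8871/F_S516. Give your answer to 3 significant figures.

0.00537

Wien's law: T_S8871/T_S516 = λ_S516/λ_S8871 = 124/229 = 0.5415.
L_S8871/L_S516 = (R_S8871/R_S516)²(T_S8871/T_S516)⁴ = (10.0)²(0.5415)⁴ = 8.597.
F_S8871/F_S516 = (L_S8871/L_S516)/(d_S8871/d_S516)² = 8.597/(40.0)² = 0.005373.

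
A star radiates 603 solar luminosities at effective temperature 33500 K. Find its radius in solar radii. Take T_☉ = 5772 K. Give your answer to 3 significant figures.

R/R_☉ = √(L/L_☉) / (T/T_☉)² = √(603) / (5.804)²
       = 24.56 / 33.69 = 0.7290.

0.729 solar radii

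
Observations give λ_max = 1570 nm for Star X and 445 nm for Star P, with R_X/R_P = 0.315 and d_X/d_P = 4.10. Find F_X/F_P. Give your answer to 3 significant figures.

3.81×10^-5

Wien's law: T_X/T_P = λ_P/λ_X = 445/1570 = 0.2834.
L_X/L_P = (R_X/R_P)²(T_X/T_P)⁴ = (0.315)²(0.2834)⁴ = 6.404×10^-4.
F_X/F_P = (L_X/L_P)/(d_X/d_P)² = 6.404×10^-4/(4.10)² = 3.810×10^-5.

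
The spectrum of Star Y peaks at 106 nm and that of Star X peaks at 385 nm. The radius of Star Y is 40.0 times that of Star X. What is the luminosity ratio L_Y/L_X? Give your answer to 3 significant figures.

Wien's law gives T ∝ 1/λ_max, so T_Y/T_X = λ_X/λ_Y = 385/106 = 3.632.
Then L ∝ R²T⁴ gives L_Y/L_X = (40.0)² × (3.632)⁴ = 1600 × 174.0 = 2.784×10^5.

2.78×10^5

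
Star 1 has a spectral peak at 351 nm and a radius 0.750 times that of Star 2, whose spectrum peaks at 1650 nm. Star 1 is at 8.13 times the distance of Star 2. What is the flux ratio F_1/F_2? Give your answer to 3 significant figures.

4.16

Wien's law: T_1/T_2 = λ_2/λ_1 = 1650/351 = 4.701.
L_1/L_2 = (R_1/R_2)²(T_1/T_2)⁴ = (0.750)²(4.701)⁴ = 274.7.
F_1/F_2 = (L_1/L_2)/(d_1/d_2)² = 274.7/(8.13)² = 4.156.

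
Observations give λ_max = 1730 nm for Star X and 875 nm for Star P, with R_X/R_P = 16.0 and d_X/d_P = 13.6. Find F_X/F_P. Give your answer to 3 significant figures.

Wien's law: T_X/T_P = λ_P/λ_X = 875/1730 = 0.5058.
L_X/L_P = (R_X/R_P)²(T_X/T_P)⁴ = (16.0)²(0.5058)⁴ = 16.75.
F_X/F_P = (L_X/L_P)/(d_X/d_P)² = 16.75/(13.6)² = 0.09058.

0.0906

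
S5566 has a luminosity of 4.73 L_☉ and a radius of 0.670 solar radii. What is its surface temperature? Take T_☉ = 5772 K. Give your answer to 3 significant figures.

1.04×10^4 K

T/T_☉ = (L/L_☉)^(1/4) / (R/R_☉)^(1/2)
T = 5772 × (4.73)^(1/4) / √(0.670) = 5772 × 1.475 / 0.8185 = 1.040×10^4 K.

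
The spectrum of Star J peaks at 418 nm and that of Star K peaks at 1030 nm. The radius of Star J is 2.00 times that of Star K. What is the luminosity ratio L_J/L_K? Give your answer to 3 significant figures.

147

Wien's law gives T ∝ 1/λ_max, so T_J/T_K = λ_K/λ_J = 1030/418 = 2.464.
Then L ∝ R²T⁴ gives L_J/L_K = (2.00)² × (2.464)⁴ = 4.000 × 36.87 = 147.5.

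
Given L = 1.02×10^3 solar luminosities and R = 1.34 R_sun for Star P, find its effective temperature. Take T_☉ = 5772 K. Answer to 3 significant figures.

2.82×10^4 K

T/T_☉ = (L/L_☉)^(1/4) / (R/R_☉)^(1/2)
T = 5772 × (1.02×10^3)^(1/4) / √(1.34) = 5772 × 5.651 / 1.158 = 2.818×10^4 K.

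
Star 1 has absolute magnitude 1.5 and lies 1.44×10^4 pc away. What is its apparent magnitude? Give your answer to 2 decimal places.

m = M + 5 log₁₀(d/10 pc) = 1.5 + 5 log₁₀(1.44×10^4/10)
  = 1.5 + 5 × 3.158 = 1.5 + 15.79 = 17.29.

17.29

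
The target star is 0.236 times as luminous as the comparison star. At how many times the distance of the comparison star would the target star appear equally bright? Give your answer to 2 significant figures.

Equal flux requires L_t/d_t² = L_c/d_c², so d_t/d_c = √(L_t/L_c)
= √(0.236) = 0.4858.

0.49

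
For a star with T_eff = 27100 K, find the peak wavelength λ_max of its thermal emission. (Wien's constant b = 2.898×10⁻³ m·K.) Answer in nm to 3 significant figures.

λ_max = b/T = 2.898×10⁻³ / 27100 = 1.07×10^-7 m = 106.9 nm.

107 nm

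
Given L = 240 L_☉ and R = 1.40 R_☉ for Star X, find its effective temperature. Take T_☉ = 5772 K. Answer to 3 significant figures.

1.92×10^4 K

T/T_☉ = (L/L_☉)^(1/4) / (R/R_☉)^(1/2)
T = 5772 × (240)^(1/4) / √(1.40) = 5772 × 3.936 / 1.183 = 1.920×10^4 K.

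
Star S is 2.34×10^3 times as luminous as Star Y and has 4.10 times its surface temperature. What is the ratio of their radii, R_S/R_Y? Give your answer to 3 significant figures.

L ∝ R²T⁴ gives R ∝ √L / T², so
R_S/R_Y = √(2.34×10^3) / (4.10)² = 48.37 / 16.81 = 2.878.

2.88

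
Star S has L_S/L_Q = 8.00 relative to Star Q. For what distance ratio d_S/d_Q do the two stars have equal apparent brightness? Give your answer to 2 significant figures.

2.8

Equal flux requires L_S/d_S² = L_Q/d_Q², so d_S/d_Q = √(L_S/L_Q)
= √(8.00) = 2.828.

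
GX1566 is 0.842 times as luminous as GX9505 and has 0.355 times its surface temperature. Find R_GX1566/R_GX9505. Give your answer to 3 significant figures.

7.28

L ∝ R²T⁴ gives R ∝ √L / T², so
R_GX1566/R_GX9505 = √(0.842) / (0.355)² = 0.9176 / 0.1260 = 7.281.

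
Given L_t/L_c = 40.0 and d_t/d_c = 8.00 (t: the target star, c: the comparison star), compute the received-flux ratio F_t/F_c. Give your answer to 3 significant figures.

F = L/(4πd²), so F_t/F_c = (L_t/L_c) / (d_t/d_c)²
= 40.0 / (8.00)² = 40.0 / 64.00 = 0.6250.

0.625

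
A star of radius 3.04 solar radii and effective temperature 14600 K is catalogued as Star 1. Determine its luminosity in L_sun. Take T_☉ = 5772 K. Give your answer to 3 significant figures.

378 L_sun

L/L_☉ = (R/R_☉)² (T/T_☉)⁴ = (3.04)² × (14600/5772)⁴
       = 9.242 × (2.529)⁴ = 9.242 × 40.94 = 378.3.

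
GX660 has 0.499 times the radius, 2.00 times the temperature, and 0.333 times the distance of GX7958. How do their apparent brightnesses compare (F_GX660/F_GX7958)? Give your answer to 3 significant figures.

L_GX660/L_GX7958 = (R_GX660/R_GX7958)²(T_GX660/T_GX7958)⁴ = (0.499)² × (2.00)⁴ = 3.984.
F_GX660/F_GX7958 = (L_GX660/L_GX7958)/(d_GX660/d_GX7958)² = 3.984 / (0.333)² = 35.93.

35.9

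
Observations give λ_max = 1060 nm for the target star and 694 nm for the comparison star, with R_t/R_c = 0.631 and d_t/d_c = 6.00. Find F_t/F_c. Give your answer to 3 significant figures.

0.00203

Wien's law: T_t/T_c = λ_c/λ_t = 694/1060 = 0.6547.
L_t/L_c = (R_t/R_c)²(T_t/T_c)⁴ = (0.631)²(0.6547)⁴ = 0.07316.
F_t/F_c = (L_t/L_c)/(d_t/d_c)² = 0.07316/(6.00)² = 0.002032.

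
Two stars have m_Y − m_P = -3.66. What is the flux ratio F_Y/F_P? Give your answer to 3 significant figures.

F_Y/F_P = 10^(−(m_Y − m_P)/2.5) = 10^(3.66/2.5) = 10^1.464 = 29.11.

29.1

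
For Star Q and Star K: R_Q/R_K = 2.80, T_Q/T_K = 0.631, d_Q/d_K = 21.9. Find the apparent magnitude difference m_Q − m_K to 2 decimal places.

L_Q/L_K = (2.80)²(0.631)⁴ = 1.243.
F_Q/F_K = (L_Q/L_K)/(d_Q/d_K)² = 1.243/479.6 = 0.002591.
m_Q − m_K = −2.5 log₁₀(0.002591) = 6.47.

6.47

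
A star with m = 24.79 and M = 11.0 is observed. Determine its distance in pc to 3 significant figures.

5.73×10^3 pc

m − M = 5 log₁₀(d/10 pc)
24.79 − (11.0) = 13.79 = 5 log₁₀(d/10)
d = 10 × 10^(13.79/5) = 10 × 10^2.758 = 5728 pc.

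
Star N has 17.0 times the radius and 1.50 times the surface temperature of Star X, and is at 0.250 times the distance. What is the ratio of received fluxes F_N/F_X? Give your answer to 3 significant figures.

L_N/L_X = (R_N/R_X)²(T_N/T_X)⁴ = (17.0)² × (1.50)⁴ = 1463.
F_N/F_X = (L_N/L_X)/(d_N/d_X)² = 1463 / (0.250)² = 2.341×10^4.

2.34×10^4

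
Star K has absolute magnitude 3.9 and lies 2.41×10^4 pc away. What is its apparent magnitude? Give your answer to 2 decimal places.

m = M + 5 log₁₀(d/10 pc) = 3.9 + 5 log₁₀(2.41×10^4/10)
  = 3.9 + 5 × 3.382 = 3.9 + 16.91 = 20.81.

20.81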